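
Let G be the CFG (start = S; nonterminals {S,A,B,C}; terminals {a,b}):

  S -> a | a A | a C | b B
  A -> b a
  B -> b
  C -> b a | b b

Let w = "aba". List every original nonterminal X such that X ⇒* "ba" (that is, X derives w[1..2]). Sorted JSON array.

CNF form of G:
  S -> T0 B | T1 A | T1 C | a
  A -> T0 T1
  B -> b
  C -> T0 T0 | T0 T1
  T0 -> b
  T1 -> a

Fill CYK table bottom-up, restricted to cells inside w[1..2]:
  cell(1,1) b: {B,T0}  orig:{B}
  cell(2,2) a: {S,T1}  orig:{S}
  cell(1,2) ba: {A,C}

Original NTs in T[1,2] deriving "ba": ["A", "C"]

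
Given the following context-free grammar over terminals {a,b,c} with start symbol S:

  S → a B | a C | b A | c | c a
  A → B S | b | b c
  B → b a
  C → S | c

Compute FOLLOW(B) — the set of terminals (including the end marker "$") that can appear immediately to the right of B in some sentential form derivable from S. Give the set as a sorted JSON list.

Compute FIRST by fixpoint:
iter 1:
  A via A→b: +{b}
  B via B→b a: +{b}
  C via C→c: +{c}
  S via S→a B: +{a}
  S via S→b A: +{b}
  S via S→c: +{c}
  FIRST(S)={a,b,c}  FIRST(A)={b}  FIRST(B)={b}  FIRST(C)={c}
iter 2:
  C via C→S: +{a,b}
  FIRST(S)={a,b,c}  FIRST(A)={b}  FIRST(B)={b}  FIRST(C)={a,b,c}
iter 3: done
  FIRST(S)={a,b,c}  FIRST(A)={b}  FIRST(B)={b}  FIRST(C)={a,b,c}

Compute FOLLOW by fixpoint:
initialize: $ ∈ FOLLOW(S)
[1]
  A→B S: FOLLOW(B) ⊇ FIRST(S) = {a,b,c}; new: +{a,b,c}
  S→a B: FOLLOW(B) ⊇ FOLLOW(S) ⊇ {$}; new: +{$}
  S→a C: FOLLOW(C) ⊇ FOLLOW(S) ⊇ {$}; new: +{$}
  S→b A: FOLLOW(A) ⊇ FOLLOW(S) ⊇ {$}; new: +{$}
  FOLLOW[S]={$}  FOLLOW[A]={$}  FOLLOW[B]={$,a,b,c}  FOLLOW[C]={$}
[2] done
  FOLLOW[S]={$}  FOLLOW[A]={$}  FOLLOW[B]={$,a,b,c}  FOLLOW[C]={$}

FOLLOW(B) = ["$", "a", "b", "c"]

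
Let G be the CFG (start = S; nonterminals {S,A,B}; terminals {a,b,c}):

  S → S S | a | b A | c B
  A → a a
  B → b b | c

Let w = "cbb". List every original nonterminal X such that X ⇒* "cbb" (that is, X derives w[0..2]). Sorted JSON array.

Convert to CNF:
  S -> S S | T1 A | T2 B | a
  A -> T0 T0
  B -> T1 T1 | c
  T0 -> a
  T1 -> b
  T2 -> c

CYK table (by increasing span) (cells [i..j] with 0 ≤ i ≤ j ≤ 2 only):
  [0..0]={B,T2}  "c"  orig:{B}
  [1..1]={T1}  "b"  orig:{}
  [2..2]={T1}  "b"  orig:{}
  [0..1]=∅  "cb"
  [1..2]={B}  "bb"
  [0..2]={S}  "cbb"

Original NTs in T[0,2] deriving "cbb": ["S"]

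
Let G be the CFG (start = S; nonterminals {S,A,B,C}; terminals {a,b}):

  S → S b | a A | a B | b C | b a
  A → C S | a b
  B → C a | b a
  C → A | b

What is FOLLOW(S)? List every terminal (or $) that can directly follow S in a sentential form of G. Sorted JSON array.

FIRST iteration:
[1]
  A via A→a b: +{a}
  B via B→b a: +{b}
  C via C→A: +{a}
  C via C→b: +{b}
  S via S→a A: +{a}
  S via S→b C: +{b}
  FIRST[S]={a,b}  FIRST[A]={a}  FIRST[B]={b}  FIRST[C]={a,b}
[2]
  A via A→C S: +{b}
  B via B→C a: +{a}
  FIRST[S]={a,b}  FIRST[A]={a,b}  FIRST[B]={a,b}  FIRST[C]={a,b}
[3] — fixpoint
  FIRST[S]={a,b}  FIRST[A]={a,b}  FIRST[B]={a,b}  FIRST[C]={a,b}

Compute FOLLOW by fixpoint:
initialize: $ ∈ FOLLOW(S)
iter 1:
  A→C S: FOLLOW(C) ⊇ FIRST(S) = {a,b}; new: +{a,b}
  C→A: FOLLOW(A) ⊇ FOLLOW(C) ⊇ {a,b}; new: +{a,b}
  S→S b: FOLLOW(S) ⊇ FIRST(b) = {b}; new: +{b}
  S→a A: FOLLOW(A) ⊇ FOLLOW(S) ⊇ {$,b}; new: +{$}
  S→a B: FOLLOW(B) ⊇ FOLLOW(S) ⊇ {$,b}; new: +{$,b}
  S→b C: FOLLOW(C) ⊇ FOLLOW(S) ⊇ {$,b}; new: +{$}
  FOLLOW(S)={$,b}  FOLLOW(A)={$,a,b}  FOLLOW(B)={$,b}  FOLLOW(C)={$,a,b}
iter 2:
  A→C S: FOLLOW(S) ⊇ FOLLOW(A) ⊇ {$,a,b}; new: +{a}
  S→a B: FOLLOW(B) ⊇ FOLLOW(S) ⊇ {$,a,b}; new: +{a}
  FOLLOW(S)={$,a,b}  FOLLOW(A)={$,a,b}  FOLLOW(B)={$,a,b}  FOLLOW(C)={$,a,b}
iter 3: (no change)
  FOLLOW(S)={$,a,b}  FOLLOW(A)={$,a,b}  FOLLOW(B)={$,a,b}  FOLLOW(C)={$,a,b}

FOLLOW(S) = ["$", "a", "b"]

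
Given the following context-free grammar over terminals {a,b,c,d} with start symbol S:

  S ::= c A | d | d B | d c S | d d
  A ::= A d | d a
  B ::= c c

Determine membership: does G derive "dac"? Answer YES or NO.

CNF form of G:
  S -> T0 B | T0 T0 | T0 X3 | T2 A | d
  A -> A T0 | T0 T1
  B -> T2 T2
  T0 -> d
  T1 -> a
  T2 -> c
  X3 -> T2 S

CYK fill:
  T[0,0] 'd' = {S,T0}  orig:{S}
  T[1,1] 'a' = {T1}  orig:{}
  T[2,2] 'c' = {T2}  orig:{}
  T[0,1] 'da' = {A}
  T[1,2] 'ac' = ∅
  T[0,2] 'dac' = ∅

S ∉ T[0,2] ⇒ NO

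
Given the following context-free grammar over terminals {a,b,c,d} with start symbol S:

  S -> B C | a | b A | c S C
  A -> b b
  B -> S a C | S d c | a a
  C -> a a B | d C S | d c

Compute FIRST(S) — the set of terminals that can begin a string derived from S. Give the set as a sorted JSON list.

FIRST sets, iterate to fixpoint:
[1]
  A via A→b b: +{b}
  B via B→a a: +{a}
  C via C→a a B: +{a}
  C via C→d C S: +{d}
  S via S→B C: +{a}
  S via S→b A: +{b}
  S via S→c S C: +{c}
  S: {a,b,c}  A: {b}  B: {a}  C: {a,d}
[2]
  B via B→S a C: +{b,c}
  S: {a,b,c}  A: {b}  B: {a,b,c}  C: {a,d}
[3] (stable)
  S: {a,b,c}  A: {b}  B: {a,b,c}  C: {a,d}

FIRST(S) = ["a", "b", "c"]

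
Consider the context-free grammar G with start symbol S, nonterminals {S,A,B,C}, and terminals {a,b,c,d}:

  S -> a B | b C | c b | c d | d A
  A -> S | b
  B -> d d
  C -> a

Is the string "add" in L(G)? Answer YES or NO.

CNF form of G:
  S -> T0 B | T1 C | T2 T1 | T2 T3 | T3 A
  A -> T0 B | T1 C | T2 T1 | T2 T3 | T3 A | b
  B -> T3 T3
  C -> a
  T0 -> a
  T1 -> b
  T2 -> c
  T3 -> d

CYK table (by increasing span):
  [0..0]={C,T0}  "a"  orig:{C}
  [1..1]={T3}  "d"  orig:{}
  [2..2]={T3}  "d"  orig:{}
  [0..1]=∅  "ad"
  [1..2]={B}  "dd"
  [0..2]={A,S}  "add"

S ∈ T[0,2] ⇒ YES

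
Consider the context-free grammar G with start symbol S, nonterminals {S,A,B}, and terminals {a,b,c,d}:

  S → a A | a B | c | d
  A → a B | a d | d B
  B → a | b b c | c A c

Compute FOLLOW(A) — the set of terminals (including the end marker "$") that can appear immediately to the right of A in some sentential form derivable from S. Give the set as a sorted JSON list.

FIRST iteration:
iter 1:
  A via A→a B: +{a}
  A via A→d B: +{d}
  B via B→a: +{a}
  B via B→b b c: +{b}
  B via B→c A c: +{c}
  S via S→a A: +{a}
  S via S→c: +{c}
  S via S→d: +{d}
  FIRST(S)={a,c,d}  FIRST(A)={a,d}  FIRST(B)={a,b,c}
iter 2: (stable)
  FIRST(S)={a,c,d}  FIRST(A)={a,d}  FIRST(B)={a,b,c}

Compute FOLLOW by fixpoint:
FOLLOW(S) := {$}
pass 1:
  B→c A c: FOLLOW(A) ⊇ FIRST(c) = {c}; new: +{c}
  S→a A: FOLLOW(A) ⊇ FOLLOW(S) ⊇ {$}; new: +{$}
  S→a B: FOLLOW(B) ⊇ FOLLOW(S) ⊇ {$}; new: +{$}
  FOLLOW[S]={$}  FOLLOW[A]={$,c}  FOLLOW[B]={$}
pass 2:
  A→a B: FOLLOW(B) ⊇ FOLLOW(A) ⊇ {$,c}; new: +{c}
  FOLLOW[S]={$}  FOLLOW[A]={$,c}  FOLLOW[B]={$,c}
pass 3: (no change)
  FOLLOW[S]={$}  FOLLOW[A]={$,c}  FOLLOW[B]={$,c}

FOLLOW(A) = ["$", "c"]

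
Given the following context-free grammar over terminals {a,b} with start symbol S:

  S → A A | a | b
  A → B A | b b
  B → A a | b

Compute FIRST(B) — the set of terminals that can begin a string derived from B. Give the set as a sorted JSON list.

Compute FIRST by fixpoint:
round 1:
  A via A→b b: +{b}
  B via B→A a: +{b}
  S via S→A A: +{b}
  S via S→a: +{a}
  S: {a,b}  A: {b}  B: {b}
round 2: — fixpoint
  S: {a,b}  A: {b}  B: {b}

FIRST(B) = ["b"]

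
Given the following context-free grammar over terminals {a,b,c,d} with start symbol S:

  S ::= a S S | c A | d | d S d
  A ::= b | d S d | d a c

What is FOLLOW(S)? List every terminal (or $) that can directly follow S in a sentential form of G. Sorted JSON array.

FIRST iteration:
round 1:
  A via A→b: +{b}
  A via A→d S d: +{d}
  S via S→a S S: +{a}
  S via S→c A: +{c}
  S via S→d: +{d}
  FIRST(S)={a,c,d}  FIRST(A)={b,d}
round 2: (stable)
  FIRST(S)={a,c,d}  FIRST(A)={b,d}

FOLLOW iteration:
seed FOLLOW(S) with $
round 1:
  A→d S d: FOLLOW(S) ⊇ FIRST(d) = {d}; new: +{d}
  S→a S S: FOLLOW(S) ⊇ FIRST(S) = {a,c,d}; new: +{a,c}
  S→c A: FOLLOW(A) ⊇ FOLLOW(S) ⊇ {$,a,c,d}; new: +{$,a,c,d}
  FOLLOW(S)={$,a,c,d}  FOLLOW(A)={$,a,c,d}
round 2: done
  FOLLOW(S)={$,a,c,d}  FOLLOW(A)={$,a,c,d}

FOLLOW(S) = ["$", "a", "c", "d"]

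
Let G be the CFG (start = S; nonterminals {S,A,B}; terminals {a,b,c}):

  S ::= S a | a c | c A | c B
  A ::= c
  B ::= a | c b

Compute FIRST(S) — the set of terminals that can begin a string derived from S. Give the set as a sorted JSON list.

FIRST sets, iterate to fixpoint:
[1]
  A via A→c: +{c}
  B via B→a: +{a}
  B via B→c b: +{c}
  S via S→a c: +{a}
  S via S→c A: +{c}
  S: {a,c}  A: {c}  B: {a,c}
[2] (no change)
  S: {a,c}  A: {c}  B: {a,c}

FIRST(S) = ["a", "c"]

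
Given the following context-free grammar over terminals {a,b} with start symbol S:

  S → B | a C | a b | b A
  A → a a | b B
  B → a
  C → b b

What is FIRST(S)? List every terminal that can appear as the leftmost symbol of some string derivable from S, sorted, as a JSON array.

FIRST sets, iterate to fixpoint:
round 1:
  A via A→a a: +{a}
  A via A→b B: +{b}
  B via B→a: +{a}
  C via C→b b: +{b}
  S via S→B: +{a}
  S via S→b A: +{b}
  S: {a,b}  A: {a,b}  B: {a}  C: {b}
round 2: done
  S: {a,b}  A: {a,b}  B: {a}  C: {b}

FIRST(S) = ["a", "b"]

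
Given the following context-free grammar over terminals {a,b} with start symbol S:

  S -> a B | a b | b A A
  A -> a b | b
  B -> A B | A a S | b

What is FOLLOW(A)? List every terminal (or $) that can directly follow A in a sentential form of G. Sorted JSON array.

FIRST sets, iterate to fixpoint:
round 1:
  A via A→a b: +{a}
  A via A→b: +{b}
  B via B→A B: +{a,b}
  S via S→a B: +{a}
  S via S→b A A: +{b}
  FIRST(S)={a,b}  FIRST(A)={a,b}  FIRST(B)={a,b}
round 2: done
  FIRST(S)={a,b}  FIRST(A)={a,b}  FIRST(B)={a,b}

FOLLOW sets:
initialize: $ ∈ FOLLOW(S)
iter 1:
  B→A B: FOLLOW(A) ⊇ FIRST(B) = {a,b}; new: +{a,b}
  S→a B: FOLLOW(B) ⊇ FOLLOW(S) ⊇ {$}; new: +{$}
  S→b A A: FOLLOW(A) ⊇ FOLLOW(S) ⊇ {$}; new: +{$}
  FOLLOW[S]={$}  FOLLOW[A]={$,a,b}  FOLLOW[B]={$}
iter 2: done
  FOLLOW[S]={$}  FOLLOW[A]={$,a,b}  FOLLOW[B]={$}

FOLLOW(A) = ["$", "a", "b"]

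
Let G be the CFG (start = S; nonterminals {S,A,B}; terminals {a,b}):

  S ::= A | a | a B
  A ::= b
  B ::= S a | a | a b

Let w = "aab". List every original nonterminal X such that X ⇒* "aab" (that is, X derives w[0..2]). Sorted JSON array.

CNF form of G:
  S -> T0 B | a | b
  A -> b
  B -> S T0 | T0 T1 | a
  T0 -> a
  T1 -> b

CYK fill — only the sub-triangle for w[0..2]:
  [0..0]={B,S,T0}  "a"  orig:{B,S}
  [1..1]={B,S,T0}  "a"  orig:{B,S}
  [2..2]={A,S,T1}  "b"  orig:{A,S}
  [0..1]={B,S}  "aa"
  [1..2]={B}  "ab"
  [0..2]={S}  "aab"

Original NTs in T[0,2] deriving "aab": ["S"]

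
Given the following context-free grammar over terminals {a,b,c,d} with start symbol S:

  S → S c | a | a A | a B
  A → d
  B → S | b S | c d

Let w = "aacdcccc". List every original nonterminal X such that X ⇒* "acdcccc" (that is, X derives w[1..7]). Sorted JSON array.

CNF form of G:
  S -> S T0 | T1 A | T1 B | a
  A -> d
  B -> S T0 | T0 T3 | T1 A | T1 B | T2 S | a
  T0 -> c
  T1 -> a
  T2 -> b
  T3 -> d

CYK fill — only the sub-triangle for w[1..7]:
  [1..1]={B,S,T1}  "a"  orig:{B,S}
  [2..2]={T0}  "c"  orig:{}
  [3..3]={A,T3}  "d"  orig:{A}
  [4..4]={T0}  "c"  orig:{}
  [5..5]={T0}  "c"  orig:{}
  [6..6]={T0}  "c"  orig:{}
  [7..7]={T0}  "c"  orig:{}
  [1..2]={B,S}  "ac"
  [2..3]={B}  "cd"
  [3..4]=∅  "dc"
  [4..5]=∅  "cc"
  [5..6]=∅  "cc"
  [6..7]=∅  "cc"
  [1..3]={B,S}  "acd"
  [2..4]=∅  "cdc"
  [3..5]=∅  "dcc"
  [4..6]=∅  "ccc"
  [5..7]=∅  "ccc"
  [1..4]={B,S}  "acdc"
  [2..5]=∅  "cdcc"
  [3..6]=∅  "dccc"
  [4..7]=∅  "cccc"
  [1..5]={B,S}  "acdcc"
  [2..6]=∅  "cdccc"
  [3..7]=∅  "dcccc"
  [1..6]={B,S}  "acdccc"
  [2..7]=∅  "cdcccc"
  [1..7]={B,S}  "acdcccc"

Original NTs in T[1,7] deriving "acdcccc": ["B", "S"]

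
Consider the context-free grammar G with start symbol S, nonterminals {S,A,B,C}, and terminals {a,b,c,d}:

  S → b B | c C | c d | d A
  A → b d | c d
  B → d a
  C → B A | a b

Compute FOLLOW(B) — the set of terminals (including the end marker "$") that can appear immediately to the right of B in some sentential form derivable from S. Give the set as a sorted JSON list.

FIRST iteration:
iter 1:
  A via A→b d: +{b}
  A via A→c d: +{c}
  B via B→d a: +{d}
  C via C→B A: +{d}
  C via C→a b: +{a}
  S via S→b B: +{b}
  S via S→c C: +{c}
  S via S→d A: +{d}
  S: {b,c,d}  A: {b,c}  B: {d}  C: {a,d}
iter 2: (stable)
  S: {b,c,d}  A: {b,c}  B: {d}  C: {a,d}

FOLLOW sets:
FOLLOW(S) := {$}
round 1:
  C→B A: FOLLOW(B) ⊇ FIRST(A) = {b,c}; new: +{b,c}
  S→b B: FOLLOW(B) ⊇ FOLLOW(S) ⊇ {$}; new: +{$}
  S→c C: FOLLOW(C) ⊇ FOLLOW(S) ⊇ {$}; new: +{$}
  S→d A: FOLLOW(A) ⊇ FOLLOW(S) ⊇ {$}; new: +{$}
  FOLLOW(S)={$}  FOLLOW(A)={$}  FOLLOW(B)={$,b,c}  FOLLOW(C)={$}
round 2: done
  FOLLOW(S)={$}  FOLLOW(A)={$}  FOLLOW(B)={$,b,c}  FOLLOW(C)={$}

FOLLOW(B) = ["$", "b", "c"]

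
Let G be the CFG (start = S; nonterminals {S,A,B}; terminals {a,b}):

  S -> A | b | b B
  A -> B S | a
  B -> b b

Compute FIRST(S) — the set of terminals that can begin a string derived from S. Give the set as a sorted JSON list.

FIRST iteration:
pass 1:
  A via A→a: +{a}
  B via B→b b: +{b}
  S via S→A: +{a}
  S via S→b: +{b}
  S: {a,b}  A: {a}  B: {b}
pass 2:
  A via A→B S: +{b}
  S: {a,b}  A: {a,b}  B: {b}
pass 3: (no change)
  S: {a,b}  A: {a,b}  B: {b}

FIRST(S) = ["a", "b"]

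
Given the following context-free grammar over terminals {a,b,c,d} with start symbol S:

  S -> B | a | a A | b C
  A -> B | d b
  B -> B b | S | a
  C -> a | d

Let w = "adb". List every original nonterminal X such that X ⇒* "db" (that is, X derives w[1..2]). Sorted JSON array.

Convert to CNF:
  S -> B T0 | T0 C | T1 A | a
  A -> B T0 | T0 C | T1 A | T2 T0 | a
  B -> B T0 | T0 C | T1 A | a
  C -> a | d
  T0 -> b
  T1 -> a
  T2 -> d

CYK table (by increasing span), restricted to cells inside w[1..2]:
  T[1,1] 'd' = {C,T2}  orig:{C}
  T[2,2] 'b' = {T0}  orig:{}
  T[1,2] 'db' = {A}

Original NTs in T[1,2] deriving "db": ["A"]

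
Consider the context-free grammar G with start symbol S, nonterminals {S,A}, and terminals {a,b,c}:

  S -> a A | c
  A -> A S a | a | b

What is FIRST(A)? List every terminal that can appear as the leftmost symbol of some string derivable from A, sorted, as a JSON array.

Compute FIRST by fixpoint:
pass 1:
  A via A→a: +{a}
  A via A→b: +{b}
  S via S→a A: +{a}
  S via S→c: +{c}
  FIRST[S]={a,c}  FIRST[A]={a,b}
pass 2: (stable)
  FIRST[S]={a,c}  FIRST[A]={a,b}

FIRST(A) = ["a", "b"]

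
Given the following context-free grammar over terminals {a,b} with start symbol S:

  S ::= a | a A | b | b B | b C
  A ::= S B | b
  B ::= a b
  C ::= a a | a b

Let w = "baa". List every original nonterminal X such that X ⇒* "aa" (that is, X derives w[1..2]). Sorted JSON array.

CNF form of G:
  S -> T0 A | T1 B | T1 C | a | b
  A -> S B | b
  B -> T0 T1
  C -> T0 T0 | T0 T1
  T0 -> a
  T1 -> b

Fill CYK table bottom-up, restricted to cells inside w[1..2]:
  T[1,1] 'a' = {S,T0}  orig:{S}
  T[2,2] 'a' = {S,T0}  orig:{S}
  T[1,2] 'aa' = {C}

Original NTs in T[1,2] deriving "aa": ["C"]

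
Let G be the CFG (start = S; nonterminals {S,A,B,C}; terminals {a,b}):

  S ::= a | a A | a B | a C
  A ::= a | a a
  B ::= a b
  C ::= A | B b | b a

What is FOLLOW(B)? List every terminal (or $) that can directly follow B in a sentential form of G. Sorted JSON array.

Compute FIRST by fixpoint:
pass 1:
  A via A→a: +{a}
  B via B→a b: +{a}
  C via C→A: +{a}
  C via C→b a: +{b}
  S via S→a: +{a}
  FIRST(S)={a}  FIRST(A)={a}  FIRST(B)={a}  FIRST(C)={a,b}
pass 2: — fixpoint
  FIRST(S)={a}  FIRST(A)={a}  FIRST(B)={a}  FIRST(C)={a,b}

FOLLOW sets:
seed FOLLOW(S) with $
pass 1:
  C→B b: FOLLOW(B) ⊇ FIRST(b) = {b}; new: +{b}
  S→a A: FOLLOW(A) ⊇ FOLLOW(S) ⊇ {$}; new: +{$}
  S→a B: FOLLOW(B) ⊇ FOLLOW(S) ⊇ {$}; new: +{$}
  S→a C: FOLLOW(C) ⊇ FOLLOW(S) ⊇ {$}; new: +{$}
  S: {$}  A: {$}  B: {$,b}  C: {$}
pass 2: — fixpoint
  S: {$}  A: {$}  B: {$,b}  C: {$}

FOLLOW(B) = ["$", "b"]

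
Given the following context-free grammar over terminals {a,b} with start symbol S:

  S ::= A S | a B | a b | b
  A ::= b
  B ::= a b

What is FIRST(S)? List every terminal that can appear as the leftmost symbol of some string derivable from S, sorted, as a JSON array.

FIRST sets, iterate to fixpoint:
round 1:
  A via A→b: +{b}
  B via B→a b: +{a}
  S via S→A S: +{b}
  S via S→a B: +{a}
  FIRST[S]={a,b}  FIRST[A]={b}  FIRST[B]={a}
round 2: done
  FIRST[S]={a,b}  FIRST[A]={b}  FIRST[B]={a}

FIRST(S) = ["a", "b"]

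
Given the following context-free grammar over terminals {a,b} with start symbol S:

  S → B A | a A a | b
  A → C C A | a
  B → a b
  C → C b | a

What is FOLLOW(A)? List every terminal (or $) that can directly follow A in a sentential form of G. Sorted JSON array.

Compute FIRST by fixpoint:
pass 1:
  A via A→a: +{a}
  B via B→a b: +{a}
  C via C→a: +{a}
  S via S→B A: +{a}
  S via S→b: +{b}
  FIRST[S]={a,b}  FIRST[A]={a}  FIRST[B]={a}  FIRST[C]={a}
pass 2: — fixpoint
  FIRST[S]={a,b}  FIRST[A]={a}  FIRST[B]={a}  FIRST[C]={a}

FOLLOW iteration:
initialize: $ ∈ FOLLOW(S)
iter 1:
  A→C C A: FOLLOW(C) ⊇ FIRST(C) = {a}; new: +{a}
  C→C b: FOLLOW(C) ⊇ FIRST(b) = {b}; new: +{b}
  S→B A: FOLLOW(B) ⊇ FIRST(A) = {a}; new: +{a}
  S→B A: FOLLOW(A) ⊇ FOLLOW(S) ⊇ {$}; new: +{$}
  S→a A a: FOLLOW(A) ⊇ FIRST(a) = {a}; new: +{a}
  S: {$}  A: {$,a}  B: {a}  C: {a,b}
iter 2: done
  S: {$}  A: {$,a}  B: {a}  C: {a,b}

FOLLOW(A) = ["$", "a"]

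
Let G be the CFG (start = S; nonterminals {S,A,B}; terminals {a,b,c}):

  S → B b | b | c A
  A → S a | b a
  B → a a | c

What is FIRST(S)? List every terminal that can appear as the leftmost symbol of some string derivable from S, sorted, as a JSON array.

FIRST iteration:
[1]
  A via A→b a: +{b}
  B via B→a a: +{a}
  B via B→c: +{c}
  S via S→B b: +{a,c}
  S via S→b: +{b}
  FIRST[S]={a,b,c}  FIRST[A]={b}  FIRST[B]={a,c}
[2]
  A via A→S a: +{a,c}
  FIRST[S]={a,b,c}  FIRST[A]={a,b,c}  FIRST[B]={a,c}
[3] — fixpoint
  FIRST[S]={a,b,c}  FIRST[A]={a,b,c}  FIRST[B]={a,c}

FIRST(S) = ["a", "b", "c"]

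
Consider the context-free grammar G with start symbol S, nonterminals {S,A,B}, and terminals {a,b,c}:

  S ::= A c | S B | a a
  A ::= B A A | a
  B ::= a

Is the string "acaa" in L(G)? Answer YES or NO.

Convert to CNF:
  S -> A T0 | S B | T1 T1
  A -> B X2 | a
  B -> a
  T0 -> c
  T1 -> a
  X2 -> A A

CYK table (by increasing span):
  cell(0,0) a: {A,B,T1}  orig:{A,B}
  cell(1,1) c: {T0}  orig:{}
  cell(2,2) a: {A,B,T1}  orig:{A,B}
  cell(3,3) a: {A,B,T1}  orig:{A,B}
  cell(0,1) ac: {S}
  cell(1,2) ca: ∅
  cell(2,3) aa: {S,X2}  orig:{S}
  cell(0,2) aca: {S}
  cell(1,3) caa: ∅
  cell(0,3) acaa: {S}

S ∈ T[0,3] ⇒ YES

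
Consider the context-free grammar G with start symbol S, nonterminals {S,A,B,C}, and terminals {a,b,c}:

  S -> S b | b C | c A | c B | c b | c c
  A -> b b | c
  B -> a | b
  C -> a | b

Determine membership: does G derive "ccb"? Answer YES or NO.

CNF form of G:
  S -> S T0 | T0 C | T1 A | T1 B | T1 T0 | T1 T1
  A -> T0 T0 | c
  B -> a | b
  C -> a | b
  T0 -> b
  T1 -> c

CYK table (by increasing span):
  cell(0,0) c: {A,T1}  orig:{A}
  cell(1,1) c: {A,T1}  orig:{A}
  cell(2,2) b: {B,C,T0}  orig:{B,C}
  cell(0,1) cc: {S}
  cell(1,2) cb: {S}
  cell(0,2) ccb: {S}

S ∈ T[0,2] ⇒ YES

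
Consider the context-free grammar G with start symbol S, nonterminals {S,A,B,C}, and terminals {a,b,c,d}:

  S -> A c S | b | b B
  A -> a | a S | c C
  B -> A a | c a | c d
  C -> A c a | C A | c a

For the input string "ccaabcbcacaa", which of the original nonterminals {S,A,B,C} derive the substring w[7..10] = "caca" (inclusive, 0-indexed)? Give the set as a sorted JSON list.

Convert to CNF:
  S -> A X5 | T3 B | b
  A -> T0 S | T1 C | a
  B -> A T0 | T1 T0 | T1 T2
  C -> A X4 | C A | T1 T0
  T0 -> a
  T1 -> c
  T2 -> d
  T3 -> b
  X4 -> T1 T0
  X5 -> T1 S

CYK table (by increasing span), restricted to cells inside w[7..10]:
  cell(7,7) c: {T1}  orig:{}
  cell(8,8) a: {A,T0}  orig:{A}
  cell(9,9) c: {T1}  orig:{}
  cell(10,10) a: {A,T0}  orig:{A}
  cell(7,8) ca: {B,C,X4}  orig:{B,C}
  cell(8,9) ac: ∅
  cell(9,10) ca: {B,C,X4}  orig:{B,C}
  cell(7,9) cac: ∅
  cell(8,10) aca: {C}
  cell(7,10) caca: {A}

Original NTs in T[7,10] deriving "caca": ["A"]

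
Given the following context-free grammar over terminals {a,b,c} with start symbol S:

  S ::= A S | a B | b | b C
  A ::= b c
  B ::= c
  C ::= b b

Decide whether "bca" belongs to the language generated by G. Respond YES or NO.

Convert to CNF:
  S -> A S | T0 C | T2 B | b
  A -> T0 T1
  B -> c
  C -> T0 T0
  T0 -> b
  T1 -> c
  T2 -> a

CYK table (by increasing span):
  T[0,0] 'b' = {S,T0}  orig:{S}
  T[1,1] 'c' = {B,T1}  orig:{B}
  T[2,2] 'a' = {T2}  orig:{}
  T[0,1] 'bc' = {A}
  T[1,2] 'ca' = ∅
  T[0,2] 'bca' = ∅

S ∉ T[0,2] ⇒ NO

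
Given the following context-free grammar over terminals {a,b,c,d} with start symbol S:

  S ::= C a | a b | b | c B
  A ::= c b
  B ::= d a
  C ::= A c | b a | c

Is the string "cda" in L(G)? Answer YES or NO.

Convert to CNF:
  S -> C T3 | T0 B | T3 T1 | b
  A -> T0 T1
  B -> T2 T3
  C -> A T0 | T1 T3 | c
  T0 -> c
  T1 -> b
  T2 -> d
  T3 -> a

CYK table (by increasing span):
  cell(0,0) c: {C,T0}  orig:{C}
  cell(1,1) d: {T2}  orig:{}
  cell(2,2) a: {T3}  orig:{}
  cell(0,1) cd: ∅
  cell(1,2) da: {B}
  cell(0,2) cda: {S}

S ∈ T[0,2] ⇒ YES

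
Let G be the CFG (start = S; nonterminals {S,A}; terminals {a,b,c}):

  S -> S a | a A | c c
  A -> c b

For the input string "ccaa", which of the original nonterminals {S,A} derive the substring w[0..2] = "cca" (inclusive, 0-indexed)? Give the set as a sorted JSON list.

CNF form of G:
  S -> S T2 | T0 T0 | T2 A
  A -> T0 T1
  T0 -> c
  T1 -> b
  T2 -> a

Fill CYK table bottom-up — only the sub-triangle for w[0..2]:
  T[0,0] 'c' = {T0}  orig:{}
  T[1,1] 'c' = {T0}  orig:{}
  T[2,2] 'a' = {T2}  orig:{}
  T[0,1] 'cc' = {S}
  T[1,2] 'ca' = ∅
  T[0,2] 'cca' = {S}

Original NTs in T[0,2] deriving "cca": ["S"]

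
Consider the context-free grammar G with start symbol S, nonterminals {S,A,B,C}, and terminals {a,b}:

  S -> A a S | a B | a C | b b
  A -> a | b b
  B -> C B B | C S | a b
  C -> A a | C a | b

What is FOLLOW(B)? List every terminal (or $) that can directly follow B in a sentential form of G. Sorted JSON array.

FIRST sets, iterate to fixpoint:
[1]
  A via A→a: +{a}
  A via A→b b: +{b}
  B via B→a b: +{a}
  C via C→A a: +{a,b}
  S via S→A a S: +{a,b}
  FIRST(S)={a,b}  FIRST(A)={a,b}  FIRST(B)={a}  FIRST(C)={a,b}
[2]
  B via B→C B B: +{b}
  FIRST(S)={a,b}  FIRST(A)={a,b}  FIRST(B)={a,b}  FIRST(C)={a,b}
[3] (no change)
  FIRST(S)={a,b}  FIRST(A)={a,b}  FIRST(B)={a,b}  FIRST(C)={a,b}

Compute FOLLOW by fixpoint:
FOLLOW(S) := {$}
iter 1:
  B→C B B: FOLLOW(C) ⊇ FIRST(B) = {a,b}; new: +{a,b}
  B→C B B: FOLLOW(B) ⊇ FIRST(B) = {a,b}; new: +{a,b}
  B→C S: FOLLOW(S) ⊇ FOLLOW(B) ⊇ {a,b}; new: +{a,b}
  C→A a: FOLLOW(A) ⊇ FIRST(a) = {a}; new: +{a}
  S→a B: FOLLOW(B) ⊇ FOLLOW(S) ⊇ {$,a,b}; new: +{$}
  S→a C: FOLLOW(C) ⊇ FOLLOW(S) ⊇ {$,a,b}; new: +{$}
  FOLLOW[S]={$,a,b}  FOLLOW[A]={a}  FOLLOW[B]={$,a,b}  FOLLOW[C]={$,a,b}
iter 2: (no change)
  FOLLOW[S]={$,a,b}  FOLLOW[A]={a}  FOLLOW[B]={$,a,b}  FOLLOW[C]={$,a,b}

FOLLOW(B) = ["$", "a", "b"]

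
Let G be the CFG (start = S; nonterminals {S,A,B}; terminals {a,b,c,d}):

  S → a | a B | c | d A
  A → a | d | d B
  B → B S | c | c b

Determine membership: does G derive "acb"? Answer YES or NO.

Convert to CNF:
  S -> T0 A | T3 B | a | c
  A -> T0 B | a | d
  B -> B S | T1 T2 | c
  T0 -> d
  T1 -> c
  T2 -> b
  T3 -> a

CYK fill:
  [0..0]={A,S,T3}  "a"  orig:{A,S}
  [1..1]={B,S,T1}  "c"  orig:{B,S}
  [2..2]={T2}  "b"  orig:{}
  [0..1]={S}  "ac"
  [1..2]={B}  "cb"
  [0..2]={S}  "acb"

S ∈ T[0,2] ⇒ YES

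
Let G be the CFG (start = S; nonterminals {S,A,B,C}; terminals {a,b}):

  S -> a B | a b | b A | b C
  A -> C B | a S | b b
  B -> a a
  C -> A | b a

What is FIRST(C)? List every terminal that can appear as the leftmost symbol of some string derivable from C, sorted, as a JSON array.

Compute FIRST by fixpoint:
pass 1:
  A via A→a S: +{a}
  A via A→b b: +{b}
  B via B→a a: +{a}
  C via C→A: +{a,b}
  S via S→a B: +{a}
  S via S→b A: +{b}
  S: {a,b}  A: {a,b}  B: {a}  C: {a,b}
pass 2: done
  S: {a,b}  A: {a,b}  B: {a}  C: {a,b}

FIRST(C) = ["a", "b"]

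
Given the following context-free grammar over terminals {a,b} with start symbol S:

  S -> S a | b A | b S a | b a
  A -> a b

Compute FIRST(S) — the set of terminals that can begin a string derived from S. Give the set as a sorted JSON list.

FIRST iteration:
iter 1:
  A via A→a b: +{a}
  S via S→b A: +{b}
  FIRST(S)={b}  FIRST(A)={a}
iter 2: done
  FIRST(S)={b}  FIRST(A)={a}

FIRST(S) = ["b"]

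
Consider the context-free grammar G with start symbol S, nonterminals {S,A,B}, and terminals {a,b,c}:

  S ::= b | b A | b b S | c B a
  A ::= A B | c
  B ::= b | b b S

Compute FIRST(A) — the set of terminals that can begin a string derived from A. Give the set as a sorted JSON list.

FIRST sets, iterate to fixpoint:
iter 1:
  A via A→c: +{c}
  B via B→b: +{b}
  S via S→b: +{b}
  S via S→c B a: +{c}
  S: {b,c}  A: {c}  B: {b}
iter 2: — fixpoint
  S: {b,c}  A: {c}  B: {b}

FIRST(A) = ["c"]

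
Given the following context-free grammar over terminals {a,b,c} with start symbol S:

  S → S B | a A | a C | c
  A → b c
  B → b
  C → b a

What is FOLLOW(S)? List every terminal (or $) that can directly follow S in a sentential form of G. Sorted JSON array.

Compute FIRST by fixpoint:
pass 1:
  A via A→b c: +{b}
  B via B→b: +{b}
  C via C→b a: +{b}
  S via S→a A: +{a}
  S via S→c: +{c}
  FIRST[S]={a,c}  FIRST[A]={b}  FIRST[B]={b}  FIRST[C]={b}
pass 2: (no change)
  FIRST[S]={a,c}  FIRST[A]={b}  FIRST[B]={b}  FIRST[C]={b}

FOLLOW iteration:
seed FOLLOW(S) with $
pass 1:
  S→S B: FOLLOW(S) ⊇ FIRST(B) = {b}; new: +{b}
  S→S B: FOLLOW(B) ⊇ FOLLOW(S) ⊇ {$,b}; new: +{$,b}
  S→a A: FOLLOW(A) ⊇ FOLLOW(S) ⊇ {$,b}; new: +{$,b}
  S→a C: FOLLOW(C) ⊇ FOLLOW(S) ⊇ {$,b}; new: +{$,b}
  S: {$,b}  A: {$,b}  B: {$,b}  C: {$,b}
pass 2: (no change)
  S: {$,b}  A: {$,b}  B: {$,b}  C: {$,b}

FOLLOW(S) = ["$", "b"]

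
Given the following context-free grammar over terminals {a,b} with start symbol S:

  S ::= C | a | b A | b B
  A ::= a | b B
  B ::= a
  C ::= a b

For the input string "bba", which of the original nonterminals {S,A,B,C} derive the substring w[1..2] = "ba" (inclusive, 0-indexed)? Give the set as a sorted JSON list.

CNF form of G:
  S -> T0 A | T0 B | T1 T0 | a
  A -> T0 B | a
  B -> a
  C -> T1 T0
  T0 -> b
  T1 -> a

CYK fill, restricted to cells inside w[1..2]:
  [1..1]={T0}  "b"  orig:{}
  [2..2]={A,B,S,T1}  "a"  orig:{A,B,S}
  [1..2]={A,S}  "ba"

Original NTs in T[1,2] deriving "ba": ["A", "S"]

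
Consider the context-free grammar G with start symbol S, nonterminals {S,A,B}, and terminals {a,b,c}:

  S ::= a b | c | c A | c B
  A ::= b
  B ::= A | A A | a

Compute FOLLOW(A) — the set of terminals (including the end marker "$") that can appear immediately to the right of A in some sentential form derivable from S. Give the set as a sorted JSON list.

FIRST sets, iterate to fixpoint:
[1]
  A via A→b: +{b}
  B via B→A: +{b}
  B via B→a: +{a}
  S via S→a b: +{a}
  S via S→c: +{c}
  S: {a,c}  A: {b}  B: {a,b}
[2] (no change)
  S: {a,c}  A: {b}  B: {a,b}

FOLLOW iteration:
FOLLOW(S) := {$}
pass 1:
  B→A A: FOLLOW(A) ⊇ FIRST(A) = {b}; new: +{b}
  S→c A: FOLLOW(A) ⊇ FOLLOW(S) ⊇ {$}; new: +{$}
  S→c B: FOLLOW(B) ⊇ FOLLOW(S) ⊇ {$}; new: +{$}
  FOLLOW[S]={$}  FOLLOW[A]={$,b}  FOLLOW[B]={$}
pass 2: done
  FOLLOW[S]={$}  FOLLOW[A]={$,b}  FOLLOW[B]={$}

FOLLOW(A) = ["$", "b"]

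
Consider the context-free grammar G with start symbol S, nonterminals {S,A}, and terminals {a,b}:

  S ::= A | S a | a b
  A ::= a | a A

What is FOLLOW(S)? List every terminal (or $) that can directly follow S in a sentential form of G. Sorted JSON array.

Compute FIRST by fixpoint:
pass 1:
  A via A→a: +{a}
  S via S→A: +{a}
  S: {a}  A: {a}
pass 2: (no change)
  S: {a}  A: {a}

Compute FOLLOW by fixpoint:
seed FOLLOW(S) with $
pass 1:
  S→A: FOLLOW(A) ⊇ FOLLOW(S) ⊇ {$}; new: +{$}
  S→S a: FOLLOW(S) ⊇ FIRST(a) = {a}; new: +{a}
  S: {$,a}  A: {$}
pass 2:
  S→A: FOLLOW(A) ⊇ FOLLOW(S) ⊇ {$,a}; new: +{a}
  S: {$,a}  A: {$,a}
pass 3: — fixpoint
  S: {$,a}  A: {$,a}

FOLLOW(S) = ["$", "a"]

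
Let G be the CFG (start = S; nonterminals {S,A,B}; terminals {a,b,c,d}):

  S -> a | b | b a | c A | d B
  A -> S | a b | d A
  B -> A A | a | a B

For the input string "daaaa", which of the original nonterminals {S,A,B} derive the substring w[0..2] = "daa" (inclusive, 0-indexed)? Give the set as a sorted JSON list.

CNF form of G:
  S -> T1 T0 | T2 A | T3 B | a | b
  A -> T0 T1 | T1 T0 | T2 A | T3 A | T3 B | a | b
  B -> A A | T0 B | a
  T0 -> a
  T1 -> b
  T2 -> c
  T3 -> d

Fill CYK table bottom-up, restricted to cells inside w[0..2]:
  cell(0,0) d: {T3}  orig:{}
  cell(1,1) a: {A,B,S,T0}  orig:{A,B,S}
  cell(2,2) a: {A,B,S,T0}  orig:{A,B,S}
  cell(0,1) da: {A,S}
  cell(1,2) aa: {B}
  cell(0,2) daa: {A,B,S}

Original NTs in T[0,2] deriving "daa": ["A", "B", "S"]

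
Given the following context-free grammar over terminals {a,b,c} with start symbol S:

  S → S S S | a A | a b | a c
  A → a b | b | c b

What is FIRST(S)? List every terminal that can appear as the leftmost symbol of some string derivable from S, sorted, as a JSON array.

FIRST sets, iterate to fixpoint:
round 1:
  A via A→a b: +{a}
  A via A→b: +{b}
  A via A→c b: +{c}
  S via S→a A: +{a}
  FIRST(S)={a}  FIRST(A)={a,b,c}
round 2: — fixpoint
  FIRST(S)={a}  FIRST(A)={a,b,c}

FIRST(S) = ["a"]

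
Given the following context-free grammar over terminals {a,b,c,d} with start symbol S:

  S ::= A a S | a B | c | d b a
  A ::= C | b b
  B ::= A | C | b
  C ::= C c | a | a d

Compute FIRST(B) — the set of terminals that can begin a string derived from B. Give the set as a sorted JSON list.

FIRST sets, iterate to fixpoint:
pass 1:
  A via A→b b: +{b}
  B via B→A: +{b}
  C via C→a: +{a}
  S via S→A a S: +{b}
  S via S→a B: +{a}
  S via S→c: +{c}
  S via S→d b a: +{d}
  S: {a,b,c,d}  A: {b}  B: {b}  C: {a}
pass 2:
  A via A→C: +{a}
  B via B→A: +{a}
  S: {a,b,c,d}  A: {a,b}  B: {a,b}  C: {a}
pass 3: — fixpoint
  S: {a,b,c,d}  A: {a,b}  B: {a,b}  C: {a}

FIRST(B) = ["a", "b"]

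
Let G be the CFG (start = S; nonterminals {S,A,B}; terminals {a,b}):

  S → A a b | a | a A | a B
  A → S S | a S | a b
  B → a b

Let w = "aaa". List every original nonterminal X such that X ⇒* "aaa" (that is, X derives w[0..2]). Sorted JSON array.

Convert to CNF:
  S -> A X2 | T0 A | T0 B | a
  A -> S S | T0 S | T0 T1
  B -> T0 T1
  T0 -> a
  T1 -> b
  X2 -> T0 T1

CYK table (by increasing span) (cells [i..j] with 0 ≤ i ≤ j ≤ 2 only):
  cell(0,0) a: {S,T0}  orig:{S}
  cell(1,1) a: {S,T0}  orig:{S}
  cell(2,2) a: {S,T0}  orig:{S}
  cell(0,1) aa: {A}
  cell(1,2) aa: {A}
  cell(0,2) aaa: {S}

Original NTs in T[0,2] deriving "aaa": ["S"]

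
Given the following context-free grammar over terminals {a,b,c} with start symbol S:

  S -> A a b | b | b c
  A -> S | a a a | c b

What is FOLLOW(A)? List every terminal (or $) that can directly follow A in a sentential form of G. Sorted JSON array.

FIRST iteration:
pass 1:
  A via A→a a a: +{a}
  A via A→c b: +{c}
  S via S→A a b: +{a,c}
  S via S→b: +{b}
  FIRST(S)={a,b,c}  FIRST(A)={a,c}
pass 2:
  A via A→S: +{b}
  FIRST(S)={a,b,c}  FIRST(A)={a,b,c}
pass 3: done
  FIRST(S)={a,b,c}  FIRST(A)={a,b,c}

FOLLOW iteration:
seed FOLLOW(S) with $
[1]
  S→A a b: FOLLOW(A) ⊇ FIRST(a) = {a}; new: +{a}
  FOLLOW(S)={$}  FOLLOW(A)={a}
[2]
  A→S: FOLLOW(S) ⊇ FOLLOW(A) ⊇ {a}; new: +{a}
  FOLLOW(S)={$,a}  FOLLOW(A)={a}
[3] (no change)
  FOLLOW(S)={$,a}  FOLLOW(A)={a}

FOLLOW(A) = ["a"]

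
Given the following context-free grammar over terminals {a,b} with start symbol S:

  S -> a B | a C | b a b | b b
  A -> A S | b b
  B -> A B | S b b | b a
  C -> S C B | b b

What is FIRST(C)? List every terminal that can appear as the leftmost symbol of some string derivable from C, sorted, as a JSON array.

Compute FIRST by fixpoint:
round 1:
  A via A→b b: +{b}
  B via B→A B: +{b}
  C via C→b b: +{b}
  S via S→a B: +{a}
  S via S→b a b: +{b}
  FIRST[S]={a,b}  FIRST[A]={b}  FIRST[B]={b}  FIRST[C]={b}
round 2:
  B via B→S b b: +{a}
  C via C→S C B: +{a}
  FIRST[S]={a,b}  FIRST[A]={b}  FIRST[B]={a,b}  FIRST[C]={a,b}
round 3: (no change)
  FIRST[S]={a,b}  FIRST[A]={b}  FIRST[B]={a,b}  FIRST[C]={a,b}

FIRST(C) = ["a", "b"]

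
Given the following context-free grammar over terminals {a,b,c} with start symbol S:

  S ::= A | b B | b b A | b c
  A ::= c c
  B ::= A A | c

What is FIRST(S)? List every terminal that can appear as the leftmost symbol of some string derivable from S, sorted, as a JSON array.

FIRST sets, iterate to fixpoint:
round 1:
  A via A→c c: +{c}
  B via B→A A: +{c}
  S via S→A: +{c}
  S via S→b B: +{b}
  FIRST(S)={b,c}  FIRST(A)={c}  FIRST(B)={c}
round 2: — fixpoint
  FIRST(S)={b,c}  FIRST(A)={c}  FIRST(B)={c}

FIRST(S) = ["b", "c"]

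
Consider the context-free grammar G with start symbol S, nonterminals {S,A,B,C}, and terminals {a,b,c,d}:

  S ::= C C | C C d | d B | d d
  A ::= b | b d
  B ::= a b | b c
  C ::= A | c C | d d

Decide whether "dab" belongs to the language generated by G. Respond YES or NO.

Convert to CNF:
  S -> C C | C X4 | T1 B | T1 T1
  A -> T0 T1 | b
  B -> T0 T3 | T2 T0
  C -> T0 T1 | T1 T1 | T3 C | b
  T0 -> b
  T1 -> d
  T2 -> a
  T3 -> c
  X4 -> C T1

CYK table (by increasing span):
  [0..0]={T1}  "d"  orig:{}
  [1..1]={T2}  "a"  orig:{}
  [2..2]={A,C,T0}  "b"  orig:{A,C}
  [0..1]=∅  "da"
  [1..2]={B}  "ab"
  [0..2]={S}  "dab"

S ∈ T[0,2] ⇒ YES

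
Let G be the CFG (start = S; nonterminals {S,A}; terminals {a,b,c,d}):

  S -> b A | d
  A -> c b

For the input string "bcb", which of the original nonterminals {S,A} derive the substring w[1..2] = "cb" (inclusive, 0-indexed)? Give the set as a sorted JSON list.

Convert to CNF:
  S -> T1 A | d
  A -> T0 T1
  T0 -> c
  T1 -> b

CYK table (by increasing span) — only the sub-triangle for w[1..2]:
  T[1,1] 'c' = {T0}  orig:{}
  T[2,2] 'b' = {T1}  orig:{}
  T[1,2] 'cb' = {A}

Original NTs in T[1,2] deriving "cb": ["A"]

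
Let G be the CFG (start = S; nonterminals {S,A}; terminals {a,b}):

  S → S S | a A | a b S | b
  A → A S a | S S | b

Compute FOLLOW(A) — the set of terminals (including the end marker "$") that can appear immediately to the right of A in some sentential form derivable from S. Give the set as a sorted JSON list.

Compute FIRST by fixpoint:
[1]
  A via A→b: +{b}
  S via S→a A: +{a}
  S via S→b: +{b}
  S: {a,b}  A: {b}
[2]
  A via A→S S: +{a}
  S: {a,b}  A: {a,b}
[3] — fixpoint
  S: {a,b}  A: {a,b}

FOLLOW sets:
seed FOLLOW(S) with $
[1]
  A→A S a: FOLLOW(A) ⊇ FIRST(S) = {a,b}; new: +{a,b}
  A→A S a: FOLLOW(S) ⊇ FIRST(a) = {a}; new: +{a}
  A→S S: FOLLOW(S) ⊇ FIRST(S) = {a,b}; new: +{b}
  S→a A: FOLLOW(A) ⊇ FOLLOW(S) ⊇ {$,a,b}; new: +{$}
  FOLLOW[S]={$,a,b}  FOLLOW[A]={$,a,b}
[2] (no change)
  FOLLOW[S]={$,a,b}  FOLLOW[A]={$,a,b}

FOLLOW(A) = ["$", "a", "b"]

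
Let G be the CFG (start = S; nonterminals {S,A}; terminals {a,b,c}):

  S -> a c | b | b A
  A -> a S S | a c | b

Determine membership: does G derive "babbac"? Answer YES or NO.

Convert to CNF:
  S -> T0 T1 | T2 A | b
  A -> T0 T1 | T0 X3 | b
  T0 -> a
  T1 -> c
  T2 -> b
  X3 -> S S

CYK fill:
  T[0,0] 'b' = {A,S,T2}  orig:{A,S}
  T[1,1] 'a' = {T0}  orig:{}
  T[2,2] 'b' = {A,S,T2}  orig:{A,S}
  T[3,3] 'b' = {A,S,T2}  orig:{A,S}
  T[4,4] 'a' = {T0}  orig:{}
  T[5,5] 'c' = {T1}  orig:{}
  T[0,1] 'ba' = ∅
  T[1,2] 'ab' = ∅
  T[2,3] 'bb' = {S,X3}  orig:{S}
  T[3,4] 'ba' = ∅
  T[4,5] 'ac' = {A,S}
  T[0,2] 'bab' = ∅
  T[1,3] 'abb' = {A}
  T[2,4] 'bba' = ∅
  T[3,5] 'bac' = {S,X3}  orig:{S}
  T[0,3] 'babb' = {S}
  T[1,4] 'abba' = ∅
  T[2,5] 'bbac' = {X3}  orig:{}
  T[0,4] 'babba' = ∅
  T[1,5] 'abbac' = {A}
  T[0,5] 'babbac' = {S,X3}  orig:{S}

S ∈ T[0,5] ⇒ YES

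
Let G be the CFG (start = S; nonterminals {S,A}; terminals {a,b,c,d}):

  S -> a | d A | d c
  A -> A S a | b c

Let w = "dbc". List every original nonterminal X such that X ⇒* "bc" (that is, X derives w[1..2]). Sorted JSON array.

Convert to CNF:
  S -> T3 A | T3 T2 | a
  A -> A X4 | T1 T2
  T0 -> a
  T1 -> b
  T2 -> c
  T3 -> d
  X4 -> S T0

Fill CYK table bottom-up (cells [i..j] with 1 ≤ i ≤ j ≤ 2 only):
  [1..1]={T1}  "b"  orig:{}
  [2..2]={T2}  "c"  orig:{}
  [1..2]={A}  "bc"

Original NTs in T[1,2] deriving "bc": ["A"]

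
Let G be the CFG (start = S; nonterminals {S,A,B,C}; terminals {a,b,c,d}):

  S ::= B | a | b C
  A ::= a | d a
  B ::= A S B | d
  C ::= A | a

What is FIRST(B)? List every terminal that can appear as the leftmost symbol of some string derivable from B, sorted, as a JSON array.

FIRST sets, iterate to fixpoint:
pass 1:
  A via A→a: +{a}
  A via A→d a: +{d}
  B via B→A S B: +{a,d}
  C via C→A: +{a,d}
  S via S→B: +{a,d}
  S via S→b C: +{b}
  S: {a,b,d}  A: {a,d}  B: {a,d}  C: {a,d}
pass 2: (stable)
  S: {a,b,d}  A: {a,d}  B: {a,d}  C: {a,d}

FIRST(B) = ["a", "d"]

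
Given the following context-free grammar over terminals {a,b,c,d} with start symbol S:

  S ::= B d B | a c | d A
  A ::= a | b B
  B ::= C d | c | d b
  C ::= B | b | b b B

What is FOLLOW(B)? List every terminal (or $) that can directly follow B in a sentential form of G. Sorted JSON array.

Compute FIRST by fixpoint:
[1]
  A via A→a: +{a}
  A via A→b B: +{b}
  B via B→c: +{c}
  B via B→d b: +{d}
  C via C→B: +{c,d}
  C via C→b: +{b}
  S via S→B d B: +{c,d}
  S via S→a c: +{a}
  FIRST[S]={a,c,d}  FIRST[A]={a,b}  FIRST[B]={c,d}  FIRST[C]={b,c,d}
[2]
  B via B→C d: +{b}
  S via S→B d B: +{b}
  FIRST[S]={a,b,c,d}  FIRST[A]={a,b}  FIRST[B]={b,c,d}  FIRST[C]={b,c,d}
[3] (no change)
  FIRST[S]={a,b,c,d}  FIRST[A]={a,b}  FIRST[B]={b,c,d}  FIRST[C]={b,c,d}

FOLLOW sets:
initialize: $ ∈ FOLLOW(S)
pass 1:
  B→C d: FOLLOW(C) ⊇ FIRST(d) = {d}; new: +{d}
  C→B: FOLLOW(B) ⊇ FOLLOW(C) ⊇ {d}; new: +{d}
  S→B d B: FOLLOW(B) ⊇ FOLLOW(S) ⊇ {$}; new: +{$}
  S→d A: FOLLOW(A) ⊇ FOLLOW(S) ⊇ {$}; new: +{$}
  S: {$}  A: {$}  B: {$,d}  C: {d}
pass 2: (stable)
  S: {$}  A: {$}  B: {$,d}  C: {d}

FOLLOW(B) = ["$", "d"]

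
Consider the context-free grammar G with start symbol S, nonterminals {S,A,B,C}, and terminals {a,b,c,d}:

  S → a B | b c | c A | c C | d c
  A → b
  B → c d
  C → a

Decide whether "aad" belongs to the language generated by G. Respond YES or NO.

CNF form of G:
  S -> T0 A | T0 C | T1 T0 | T2 B | T3 T0
  A -> b
  B -> T0 T1
  C -> a
  T0 -> c
  T1 -> d
  T2 -> a
  T3 -> b

CYK fill:
  cell(0,0) a: {C,T2}  orig:{C}
  cell(1,1) a: {C,T2}  orig:{C}
  cell(2,2) d: {T1}  orig:{}
  cell(0,1) aa: ∅
  cell(1,2) ad: ∅
  cell(0,2) aad: ∅

S ∉ T[0,2] ⇒ NO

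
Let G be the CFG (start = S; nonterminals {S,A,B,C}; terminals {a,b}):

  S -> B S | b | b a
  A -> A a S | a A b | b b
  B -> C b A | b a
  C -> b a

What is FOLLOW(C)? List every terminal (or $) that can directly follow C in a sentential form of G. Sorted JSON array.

Compute FIRST by fixpoint:
[1]
  A via A→a A b: +{a}
  A via A→b b: +{b}
  B via B→b a: +{b}
  C via C→b a: +{b}
  S via S→B S: +{b}
  FIRST[S]={b}  FIRST[A]={a,b}  FIRST[B]={b}  FIRST[C]={b}
[2] (no change)
  FIRST[S]={b}  FIRST[A]={a,b}  FIRST[B]={b}  FIRST[C]={b}

FOLLOW iteration:
initialize: $ ∈ FOLLOW(S)
[1]
  A→A a S: FOLLOW(A) ⊇ FIRST(a) = {a}; new: +{a}
  A→A a S: FOLLOW(S) ⊇ FOLLOW(A) ⊇ {a}; new: +{a}
  A→a A b: FOLLOW(A) ⊇ FIRST(b) = {b}; new: +{b}
  B→C b A: FOLLOW(C) ⊇ FIRST(b) = {b}; new: +{b}
  S→B S: FOLLOW(B) ⊇ FIRST(S) = {b}; new: +{b}
  S: {$,a}  A: {a,b}  B: {b}  C: {b}
[2]
  A→A a S: FOLLOW(S) ⊇ FOLLOW(A) ⊇ {a,b}; new: +{b}
  S: {$,a,b}  A: {a,b}  B: {b}  C: {b}
[3] done
  S: {$,a,b}  A: {a,b}  B: {b}  C: {b}

FOLLOW(C) = ["b"]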